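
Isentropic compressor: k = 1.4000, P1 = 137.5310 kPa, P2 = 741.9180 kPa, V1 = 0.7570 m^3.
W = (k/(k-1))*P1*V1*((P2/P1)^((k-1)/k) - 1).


(k-1)/k = 0.2857
(P2/P1)^exp = 1.6186
W = 3.5000 * 137.5310 * 0.7570 * (1.6186 - 1) = 225.3978 kJ

225.3978 kJ


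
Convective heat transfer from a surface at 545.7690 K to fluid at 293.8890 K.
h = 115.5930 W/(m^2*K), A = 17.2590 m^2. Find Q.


dT = 251.8800 K
Q = 115.5930 * 17.2590 * 251.8800 = 502505.5336 W

502505.5336 W


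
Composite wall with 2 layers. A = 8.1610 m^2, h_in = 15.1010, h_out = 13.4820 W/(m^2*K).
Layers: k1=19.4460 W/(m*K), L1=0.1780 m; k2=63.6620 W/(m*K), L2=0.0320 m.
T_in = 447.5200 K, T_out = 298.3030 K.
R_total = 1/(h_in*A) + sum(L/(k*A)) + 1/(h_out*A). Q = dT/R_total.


R_conv_in = 1/(15.1010*8.1610) = 0.0081
R_1 = 0.1780/(19.4460*8.1610) = 0.0011
R_2 = 0.0320/(63.6620*8.1610) = 6.1592e-05
R_conv_out = 1/(13.4820*8.1610) = 0.0091
R_total = 0.0184 K/W
Q = 149.2170 / 0.0184 = 8115.6965 W

R_total = 0.0184 K/W, Q = 8115.6965 W


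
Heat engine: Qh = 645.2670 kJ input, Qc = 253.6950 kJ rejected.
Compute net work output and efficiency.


W = 645.2670 - 253.6950 = 391.5720 kJ
eta = 391.5720 / 645.2670 = 0.6068 = 60.6837%

W = 391.5720 kJ, eta = 60.6837%


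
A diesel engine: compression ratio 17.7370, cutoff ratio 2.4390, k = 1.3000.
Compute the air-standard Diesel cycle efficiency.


r^(k-1) = 2.3695
rc^k = 3.1870
eta = 0.5066 = 50.6632%

50.6632%


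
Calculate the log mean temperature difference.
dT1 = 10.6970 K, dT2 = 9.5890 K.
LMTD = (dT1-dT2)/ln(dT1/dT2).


dT1/dT2 = 1.1155
ln(dT1/dT2) = 0.1093
LMTD = 1.1080 / 0.1093 = 10.1329 K

10.1329 K


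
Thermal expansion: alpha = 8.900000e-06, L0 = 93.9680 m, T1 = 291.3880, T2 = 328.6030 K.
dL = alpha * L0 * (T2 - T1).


dT = 37.2150 K
dL = 8.900000e-06 * 93.9680 * 37.2150 = 0.031123 m
L_final = 93.999123 m

dL = 0.031123 m


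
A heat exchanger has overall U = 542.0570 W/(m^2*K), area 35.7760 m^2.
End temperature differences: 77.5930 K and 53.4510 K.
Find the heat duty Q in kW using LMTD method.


LMTD = 64.7739 K
Q = 542.0570 * 35.7760 * 64.7739 = 1256136.2816 W = 1256.1363 kW

1256.1363 kW


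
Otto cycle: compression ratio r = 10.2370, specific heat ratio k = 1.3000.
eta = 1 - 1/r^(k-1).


r^(k-1) = 2.0093
eta = 1 - 1/2.0093 = 0.5023 = 50.2322%

50.2322%


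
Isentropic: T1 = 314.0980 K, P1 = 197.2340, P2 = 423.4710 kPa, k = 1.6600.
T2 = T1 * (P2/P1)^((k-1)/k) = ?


(k-1)/k = 0.3976
(P2/P1)^exp = 1.3550
T2 = 314.0980 * 1.3550 = 425.6007 K

425.6007 K


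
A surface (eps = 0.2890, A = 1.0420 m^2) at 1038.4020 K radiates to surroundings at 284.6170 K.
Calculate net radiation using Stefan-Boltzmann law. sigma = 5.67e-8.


T^4 = 1.1627e+12
Tsurr^4 = 6.5621e+09
Q = 0.2890 * 5.67e-8 * 1.0420 * 1.1561e+12 = 19740.2485 W

19740.2485 W


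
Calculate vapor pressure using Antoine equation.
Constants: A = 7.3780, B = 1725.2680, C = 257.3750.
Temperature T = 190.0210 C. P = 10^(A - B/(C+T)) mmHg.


C+T = 447.3960
B/(C+T) = 3.8562
log10(P) = 7.3780 - 3.8562 = 3.5218
P = 10^3.5218 = 3324.7295 mmHg

3324.7295 mmHg


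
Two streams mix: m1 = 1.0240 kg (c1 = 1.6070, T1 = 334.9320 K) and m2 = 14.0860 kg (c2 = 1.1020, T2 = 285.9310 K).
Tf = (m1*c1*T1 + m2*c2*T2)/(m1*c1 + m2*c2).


num = 4989.5951
den = 17.1683
Tf = 290.6277 K

290.6277 K


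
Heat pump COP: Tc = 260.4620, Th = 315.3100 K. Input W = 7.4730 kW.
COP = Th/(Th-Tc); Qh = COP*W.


COP = 315.3100 / 54.8480 = 5.7488
Qh = 5.7488 * 7.4730 = 42.9608 kW

COP = 5.7488, Qh = 42.9608 kW


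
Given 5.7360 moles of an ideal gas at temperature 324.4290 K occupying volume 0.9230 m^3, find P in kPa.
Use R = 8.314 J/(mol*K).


P = nRT/V = 5.7360 * 8.314 * 324.4290 / 0.9230
= 15471.7283 / 0.9230 = 16762.4359 Pa = 16.7624 kPa

16.7624 kPa


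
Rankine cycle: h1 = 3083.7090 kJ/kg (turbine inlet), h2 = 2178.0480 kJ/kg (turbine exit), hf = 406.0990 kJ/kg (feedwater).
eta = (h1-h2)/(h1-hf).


W = 905.6610 kJ/kg
Q_in = 2677.6100 kJ/kg
eta = 0.3382 = 33.8235%

eta = 33.8235%


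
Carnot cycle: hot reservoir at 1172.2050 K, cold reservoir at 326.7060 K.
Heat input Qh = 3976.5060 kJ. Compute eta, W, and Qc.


eta = 1 - 326.7060/1172.2050 = 0.7213
W = 0.7213 * 3976.5060 = 2868.2115 kJ
Qc = 3976.5060 - 2868.2115 = 1108.2945 kJ

eta = 72.1289%, W = 2868.2115 kJ, Qc = 1108.2945 kJ


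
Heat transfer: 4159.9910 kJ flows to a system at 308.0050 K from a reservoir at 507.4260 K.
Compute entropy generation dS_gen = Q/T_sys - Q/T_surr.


dS_sys = 4159.9910/308.0050 = 13.5062 kJ/K
dS_surr = -4159.9910/507.4260 = -8.1982 kJ/K
dS_gen = 13.5062 - 8.1982 = 5.3080 kJ/K (irreversible)

dS_gen = 5.3080 kJ/K, irreversible


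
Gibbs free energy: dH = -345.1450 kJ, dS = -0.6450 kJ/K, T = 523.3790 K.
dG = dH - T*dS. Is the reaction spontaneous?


T*dS = 523.3790 * -0.6450 = -337.5795 kJ
dG = -345.1450 + 337.5795 = -7.5655 kJ (spontaneous)

dG = -7.5655 kJ, spontaneous


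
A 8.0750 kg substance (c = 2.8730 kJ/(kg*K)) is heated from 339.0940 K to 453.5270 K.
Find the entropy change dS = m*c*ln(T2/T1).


T2/T1 = 1.3375
ln(T2/T1) = 0.2908
dS = 8.0750 * 2.8730 * 0.2908 = 6.7459 kJ/K

6.7459 kJ/K


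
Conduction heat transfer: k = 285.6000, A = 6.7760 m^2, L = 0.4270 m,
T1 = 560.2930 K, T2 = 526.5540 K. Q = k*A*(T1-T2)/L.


dT = 33.7390 K
Q = 285.6000 * 6.7760 * 33.7390 / 0.4270 = 152910.0153 W

152910.0153 W


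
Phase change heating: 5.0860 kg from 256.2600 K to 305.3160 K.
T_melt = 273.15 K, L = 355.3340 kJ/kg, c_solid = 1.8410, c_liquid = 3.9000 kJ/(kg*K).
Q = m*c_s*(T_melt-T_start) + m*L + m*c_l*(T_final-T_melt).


Q1 (sensible, solid) = 5.0860 * 1.8410 * 16.8900 = 158.1466 kJ
Q2 (latent) = 5.0860 * 355.3340 = 1807.2287 kJ
Q3 (sensible, liquid) = 5.0860 * 3.9000 * 32.1660 = 638.0255 kJ
Q_total = 2603.4008 kJ

2603.4008 kJ


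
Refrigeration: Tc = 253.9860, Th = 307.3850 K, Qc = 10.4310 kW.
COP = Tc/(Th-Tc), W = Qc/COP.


COP = 253.9860 / 53.3990 = 4.7564
W = 10.4310 / 4.7564 = 2.1931 kW

COP = 4.7564, W = 2.1931 kW


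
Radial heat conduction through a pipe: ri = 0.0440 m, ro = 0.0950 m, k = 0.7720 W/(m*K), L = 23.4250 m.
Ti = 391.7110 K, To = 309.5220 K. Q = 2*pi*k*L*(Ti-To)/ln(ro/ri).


dT = 82.1890 K
ln(ro/ri) = 0.7697
Q = 2*pi*0.7720*23.4250*82.1890 / 0.7697 = 12133.2227 W

12133.2227 W


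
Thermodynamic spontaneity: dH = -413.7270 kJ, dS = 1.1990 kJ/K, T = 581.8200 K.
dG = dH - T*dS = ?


T*dS = 581.8200 * 1.1990 = 697.6022 kJ
dG = -413.7270 - 697.6022 = -1111.3292 kJ (spontaneous)

dG = -1111.3292 kJ, spontaneous


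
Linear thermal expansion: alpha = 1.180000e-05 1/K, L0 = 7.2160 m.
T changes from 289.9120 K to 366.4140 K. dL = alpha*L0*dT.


dT = 76.5020 K
dL = 1.180000e-05 * 7.2160 * 76.5020 = 0.006514 m
L_final = 7.222514 m

dL = 0.006514 m


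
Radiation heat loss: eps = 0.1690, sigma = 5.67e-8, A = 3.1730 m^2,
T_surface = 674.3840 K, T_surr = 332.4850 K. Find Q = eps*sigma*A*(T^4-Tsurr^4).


T^4 = 2.0684e+11
Tsurr^4 = 1.2220e+10
Q = 0.1690 * 5.67e-8 * 3.1730 * 1.9462e+11 = 5917.2565 W

5917.2565 W


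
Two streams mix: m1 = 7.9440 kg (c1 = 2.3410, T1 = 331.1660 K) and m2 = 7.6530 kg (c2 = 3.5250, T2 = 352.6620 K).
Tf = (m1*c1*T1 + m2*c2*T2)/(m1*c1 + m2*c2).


num = 15672.3634
den = 45.5737
Tf = 343.8903 K

343.8903 K


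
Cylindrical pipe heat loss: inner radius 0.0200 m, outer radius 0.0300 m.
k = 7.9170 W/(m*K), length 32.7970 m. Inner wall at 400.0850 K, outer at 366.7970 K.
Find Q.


dT = 33.2880 K
ln(ro/ri) = 0.4055
Q = 2*pi*7.9170*32.7970*33.2880 / 0.4055 = 133939.5540 W

133939.5540 W


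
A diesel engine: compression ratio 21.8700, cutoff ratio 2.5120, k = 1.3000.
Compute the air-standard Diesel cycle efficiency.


r^(k-1) = 2.5232
rc^k = 3.3115
eta = 0.5339 = 53.3936%

53.3936%


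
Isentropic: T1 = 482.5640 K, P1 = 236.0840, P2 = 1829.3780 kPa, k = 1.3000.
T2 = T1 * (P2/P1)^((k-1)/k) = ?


(k-1)/k = 0.2308
(P2/P1)^exp = 1.6040
T2 = 482.5640 * 1.6040 = 774.0401 K

774.0401 K


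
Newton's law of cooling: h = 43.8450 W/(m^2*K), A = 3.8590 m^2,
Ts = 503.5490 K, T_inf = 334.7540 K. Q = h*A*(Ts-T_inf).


dT = 168.7950 K
Q = 43.8450 * 3.8590 * 168.7950 = 28559.7519 W

28559.7519 W


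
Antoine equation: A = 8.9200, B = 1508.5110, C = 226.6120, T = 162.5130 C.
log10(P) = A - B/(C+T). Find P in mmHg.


C+T = 389.1250
B/(C+T) = 3.8767
log10(P) = 8.9200 - 3.8767 = 5.0433
P = 10^5.0433 = 110490.6198 mmHg

110490.6198 mmHg


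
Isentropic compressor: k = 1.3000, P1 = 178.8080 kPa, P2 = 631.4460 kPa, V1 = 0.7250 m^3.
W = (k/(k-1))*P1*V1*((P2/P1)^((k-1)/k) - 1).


(k-1)/k = 0.2308
(P2/P1)^exp = 1.3380
W = 4.3333 * 178.8080 * 0.7250 * (1.3380 - 1) = 189.8624 kJ

189.8624 kJ


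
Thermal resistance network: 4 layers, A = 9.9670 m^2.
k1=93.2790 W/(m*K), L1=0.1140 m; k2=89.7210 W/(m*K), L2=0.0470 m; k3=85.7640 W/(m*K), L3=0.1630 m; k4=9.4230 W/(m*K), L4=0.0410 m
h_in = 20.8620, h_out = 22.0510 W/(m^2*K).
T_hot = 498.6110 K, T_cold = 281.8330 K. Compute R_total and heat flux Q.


R_conv_in = 1/(20.8620*9.9670) = 0.0048
R_1 = 0.1140/(93.2790*9.9670) = 0.0001
R_2 = 0.0470/(89.7210*9.9670) = 5.2558e-05
R_3 = 0.1630/(85.7640*9.9670) = 0.0002
R_4 = 0.0410/(9.4230*9.9670) = 0.0004
R_conv_out = 1/(22.0510*9.9670) = 0.0045
R_total = 0.0102 K/W
Q = 216.7780 / 0.0102 = 21332.9737 W

R_total = 0.0102 K/W, Q = 21332.9737 W


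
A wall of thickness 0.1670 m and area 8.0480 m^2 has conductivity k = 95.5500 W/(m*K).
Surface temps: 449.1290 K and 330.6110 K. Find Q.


dT = 118.5180 K
Q = 95.5500 * 8.0480 * 118.5180 / 0.1670 = 545740.8991 W

545740.8991 W


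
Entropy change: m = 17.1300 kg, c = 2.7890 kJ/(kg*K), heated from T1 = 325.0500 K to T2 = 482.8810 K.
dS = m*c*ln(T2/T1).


T2/T1 = 1.4856
ln(T2/T1) = 0.3958
dS = 17.1300 * 2.7890 * 0.3958 = 18.9092 kJ/K

18.9092 kJ/K


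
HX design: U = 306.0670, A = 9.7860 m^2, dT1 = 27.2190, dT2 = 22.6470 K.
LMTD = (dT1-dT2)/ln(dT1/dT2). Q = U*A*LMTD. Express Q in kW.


LMTD = 24.8630 K
Q = 306.0670 * 9.7860 * 24.8630 = 74468.8877 W = 74.4689 kW

74.4689 kW


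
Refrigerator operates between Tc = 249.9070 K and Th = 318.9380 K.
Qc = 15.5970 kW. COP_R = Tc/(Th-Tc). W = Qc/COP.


COP = 249.9070 / 69.0310 = 3.6202
W = 15.5970 / 3.6202 = 4.3083 kW

COP = 3.6202, W = 4.3083 kW


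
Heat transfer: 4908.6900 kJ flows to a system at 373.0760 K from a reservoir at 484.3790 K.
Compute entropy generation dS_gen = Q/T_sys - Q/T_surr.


dS_sys = 4908.6900/373.0760 = 13.1573 kJ/K
dS_surr = -4908.6900/484.3790 = -10.1340 kJ/K
dS_gen = 13.1573 - 10.1340 = 3.0234 kJ/K (irreversible)

dS_gen = 3.0234 kJ/K, irreversible


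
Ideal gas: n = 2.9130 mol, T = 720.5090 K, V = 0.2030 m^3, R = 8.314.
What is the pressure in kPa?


P = nRT/V = 2.9130 * 8.314 * 720.5090 / 0.2030
= 17449.7783 / 0.2030 = 85959.4993 Pa = 85.9595 kPa

85.9595 kPa


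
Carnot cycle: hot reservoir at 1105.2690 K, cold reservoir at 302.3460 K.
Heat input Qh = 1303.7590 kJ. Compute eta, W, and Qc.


eta = 1 - 302.3460/1105.2690 = 0.7265
W = 0.7265 * 1303.7590 = 947.1161 kJ
Qc = 1303.7590 - 947.1161 = 356.6429 kJ

eta = 72.6450%, W = 947.1161 kJ, Qc = 356.6429 kJ


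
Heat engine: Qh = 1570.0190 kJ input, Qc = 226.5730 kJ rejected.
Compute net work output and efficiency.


W = 1570.0190 - 226.5730 = 1343.4460 kJ
eta = 1343.4460 / 1570.0190 = 0.8557 = 85.5688%

W = 1343.4460 kJ, eta = 85.5688%


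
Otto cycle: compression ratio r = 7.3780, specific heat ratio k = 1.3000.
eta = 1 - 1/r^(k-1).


r^(k-1) = 1.8213
eta = 1 - 1/1.8213 = 0.4509 = 45.0942%

45.0942%


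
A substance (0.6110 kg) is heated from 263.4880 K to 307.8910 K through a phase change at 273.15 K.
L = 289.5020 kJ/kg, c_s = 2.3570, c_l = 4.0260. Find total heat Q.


Q1 (sensible, solid) = 0.6110 * 2.3570 * 9.6620 = 13.9145 kJ
Q2 (latent) = 0.6110 * 289.5020 = 176.8857 kJ
Q3 (sensible, liquid) = 0.6110 * 4.0260 * 34.7410 = 85.4589 kJ
Q_total = 276.2591 kJ

276.2591 kJ


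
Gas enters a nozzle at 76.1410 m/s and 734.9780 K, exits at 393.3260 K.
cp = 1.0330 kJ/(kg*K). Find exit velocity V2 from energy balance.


dT = 341.6520 K
2*cp*1000*dT = 705853.0320
V1^2 = 5797.4519
V2 = sqrt(711650.4839) = 843.5938 m/s

843.5938 m/s


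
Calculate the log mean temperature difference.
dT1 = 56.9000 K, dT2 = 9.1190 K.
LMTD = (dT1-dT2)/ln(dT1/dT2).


dT1/dT2 = 6.2397
ln(dT1/dT2) = 1.8309
LMTD = 47.7810 / 1.8309 = 26.0965 K

26.0965 K


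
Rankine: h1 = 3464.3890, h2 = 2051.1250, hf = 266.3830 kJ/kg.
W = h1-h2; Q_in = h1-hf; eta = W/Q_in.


W = 1413.2640 kJ/kg
Q_in = 3198.0060 kJ/kg
eta = 0.4419 = 44.1920%

eta = 44.1920%


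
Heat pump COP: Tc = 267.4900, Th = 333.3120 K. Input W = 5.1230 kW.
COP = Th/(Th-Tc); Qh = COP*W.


COP = 333.3120 / 65.8220 = 5.0638
Qh = 5.0638 * 5.1230 = 25.9420 kW

COP = 5.0638, Qh = 25.9420 kW


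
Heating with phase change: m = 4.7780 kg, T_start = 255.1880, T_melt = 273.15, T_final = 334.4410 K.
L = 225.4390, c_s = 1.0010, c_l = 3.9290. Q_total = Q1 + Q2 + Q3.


Q1 (sensible, solid) = 4.7780 * 1.0010 * 17.9620 = 85.9083 kJ
Q2 (latent) = 4.7780 * 225.4390 = 1077.1475 kJ
Q3 (sensible, liquid) = 4.7780 * 3.9290 * 61.2910 = 1150.6014 kJ
Q_total = 2313.6572 kJ

2313.6572 kJ


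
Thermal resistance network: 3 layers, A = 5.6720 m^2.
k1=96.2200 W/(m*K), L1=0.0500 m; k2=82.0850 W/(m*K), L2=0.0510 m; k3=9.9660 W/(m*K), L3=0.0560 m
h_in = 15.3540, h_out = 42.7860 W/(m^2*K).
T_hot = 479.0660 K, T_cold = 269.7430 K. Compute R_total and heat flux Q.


R_conv_in = 1/(15.3540*5.6720) = 0.0115
R_1 = 0.0500/(96.2200*5.6720) = 9.1615e-05
R_2 = 0.0510/(82.0850*5.6720) = 0.0001
R_3 = 0.0560/(9.9660*5.6720) = 0.0010
R_conv_out = 1/(42.7860*5.6720) = 0.0041
R_total = 0.0168 K/W
Q = 209.3230 / 0.0168 = 12463.3393 W

R_total = 0.0168 K/W, Q = 12463.3393 W


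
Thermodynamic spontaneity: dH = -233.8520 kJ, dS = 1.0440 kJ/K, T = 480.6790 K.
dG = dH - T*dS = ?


T*dS = 480.6790 * 1.0440 = 501.8289 kJ
dG = -233.8520 - 501.8289 = -735.6809 kJ (spontaneous)

dG = -735.6809 kJ, spontaneous


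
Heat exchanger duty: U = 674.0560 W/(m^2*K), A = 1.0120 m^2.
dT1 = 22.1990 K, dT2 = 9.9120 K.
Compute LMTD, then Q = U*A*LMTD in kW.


LMTD = 15.2387 K
Q = 674.0560 * 1.0120 * 15.2387 = 10395.0145 W = 10.3950 kW

10.3950 kW


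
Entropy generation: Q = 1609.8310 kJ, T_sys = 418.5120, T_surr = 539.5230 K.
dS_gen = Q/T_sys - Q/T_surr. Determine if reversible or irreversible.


dS_sys = 1609.8310/418.5120 = 3.8466 kJ/K
dS_surr = -1609.8310/539.5230 = -2.9838 kJ/K
dS_gen = 3.8466 - 2.9838 = 0.8628 kJ/K (irreversible)

dS_gen = 0.8628 kJ/K, irreversible


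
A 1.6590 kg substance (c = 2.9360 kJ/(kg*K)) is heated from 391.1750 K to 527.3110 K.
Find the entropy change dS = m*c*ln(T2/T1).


T2/T1 = 1.3480
ln(T2/T1) = 0.2986
dS = 1.6590 * 2.9360 * 0.2986 = 1.4546 kJ/K

1.4546 kJ/K


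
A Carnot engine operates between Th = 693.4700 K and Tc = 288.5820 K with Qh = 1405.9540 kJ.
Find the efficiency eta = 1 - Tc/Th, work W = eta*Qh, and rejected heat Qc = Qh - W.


eta = 1 - 288.5820/693.4700 = 0.5839
W = 0.5839 * 1405.9540 = 820.8775 kJ
Qc = 1405.9540 - 820.8775 = 585.0765 kJ

eta = 58.3858%, W = 820.8775 kJ, Qc = 585.0765 kJ


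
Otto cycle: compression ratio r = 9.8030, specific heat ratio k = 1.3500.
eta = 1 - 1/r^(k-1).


r^(k-1) = 2.2232
eta = 1 - 1/2.2232 = 0.5502 = 55.0195%

55.0195%


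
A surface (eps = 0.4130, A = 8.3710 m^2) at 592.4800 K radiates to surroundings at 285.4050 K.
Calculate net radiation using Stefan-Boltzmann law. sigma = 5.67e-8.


T^4 = 1.2322e+11
Tsurr^4 = 6.6351e+09
Q = 0.4130 * 5.67e-8 * 8.3710 * 1.1659e+11 = 22854.2603 W

22854.2603 W


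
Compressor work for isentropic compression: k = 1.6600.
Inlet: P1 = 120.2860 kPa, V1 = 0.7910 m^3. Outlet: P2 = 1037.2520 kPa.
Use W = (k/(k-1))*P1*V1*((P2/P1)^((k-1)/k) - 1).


(k-1)/k = 0.3976
(P2/P1)^exp = 2.3551
W = 2.5152 * 120.2860 * 0.7910 * (2.3551 - 1) = 324.2900 kJ

324.2900 kJ


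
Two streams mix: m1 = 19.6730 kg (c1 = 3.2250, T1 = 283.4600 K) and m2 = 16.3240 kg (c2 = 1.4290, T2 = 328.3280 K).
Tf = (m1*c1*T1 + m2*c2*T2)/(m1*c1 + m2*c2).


num = 25643.1461
den = 86.7724
Tf = 295.5218 K

295.5218 K


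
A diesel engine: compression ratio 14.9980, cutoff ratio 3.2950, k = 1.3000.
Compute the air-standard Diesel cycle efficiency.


r^(k-1) = 2.2533
rc^k = 4.7121
eta = 0.4478 = 44.7820%

44.7820%


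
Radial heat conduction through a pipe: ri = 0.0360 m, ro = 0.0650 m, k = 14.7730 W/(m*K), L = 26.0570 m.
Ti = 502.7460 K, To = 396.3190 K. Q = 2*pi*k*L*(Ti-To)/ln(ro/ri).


dT = 106.4270 K
ln(ro/ri) = 0.5909
Q = 2*pi*14.7730*26.0570*106.4270 / 0.5909 = 435646.3559 W

435646.3559 W


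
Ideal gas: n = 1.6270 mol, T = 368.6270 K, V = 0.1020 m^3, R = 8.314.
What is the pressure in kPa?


P = nRT/V = 1.6270 * 8.314 * 368.6270 / 0.1020
= 4986.3725 / 0.1020 = 48886.0045 Pa = 48.8860 kPa

48.8860 kPa


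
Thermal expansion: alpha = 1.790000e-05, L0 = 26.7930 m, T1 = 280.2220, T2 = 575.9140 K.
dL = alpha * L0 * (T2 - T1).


dT = 295.6920 K
dL = 1.790000e-05 * 26.7930 * 295.6920 = 0.141812 m
L_final = 26.934812 m

dL = 0.141812 m


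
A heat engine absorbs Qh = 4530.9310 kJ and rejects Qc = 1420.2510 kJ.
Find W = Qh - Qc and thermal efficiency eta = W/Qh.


W = 4530.9310 - 1420.2510 = 3110.6800 kJ
eta = 3110.6800 / 4530.9310 = 0.6865 = 68.6543%

W = 3110.6800 kJ, eta = 68.6543%


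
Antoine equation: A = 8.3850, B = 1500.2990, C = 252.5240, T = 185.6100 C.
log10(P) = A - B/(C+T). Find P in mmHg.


C+T = 438.1340
B/(C+T) = 3.4243
log10(P) = 8.3850 - 3.4243 = 4.9607
P = 10^4.9607 = 91349.7645 mmHg

91349.7645 mmHg


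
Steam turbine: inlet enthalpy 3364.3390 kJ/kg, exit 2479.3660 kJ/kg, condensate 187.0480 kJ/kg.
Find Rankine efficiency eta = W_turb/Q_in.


W = 884.9730 kJ/kg
Q_in = 3177.2910 kJ/kg
eta = 0.2785 = 27.8531%

eta = 27.8531%


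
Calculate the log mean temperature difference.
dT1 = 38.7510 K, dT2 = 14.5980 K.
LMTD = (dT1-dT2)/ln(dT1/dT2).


dT1/dT2 = 2.6545
ln(dT1/dT2) = 0.9763
LMTD = 24.1530 / 0.9763 = 24.7400 K

24.7400 K


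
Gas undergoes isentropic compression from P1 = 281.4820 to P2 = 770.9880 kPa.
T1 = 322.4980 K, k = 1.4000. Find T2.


(k-1)/k = 0.2857
(P2/P1)^exp = 1.3336
T2 = 322.4980 * 1.3336 = 430.0854 K

430.0854 K


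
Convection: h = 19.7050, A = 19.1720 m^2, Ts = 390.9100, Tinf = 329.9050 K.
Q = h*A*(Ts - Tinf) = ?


dT = 61.0050 K
Q = 19.7050 * 19.1720 * 61.0050 = 23046.7288 W

23046.7288 W


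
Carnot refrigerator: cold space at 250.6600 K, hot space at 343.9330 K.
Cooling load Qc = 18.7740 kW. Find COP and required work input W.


COP = 250.6600 / 93.2730 = 2.6874
W = 18.7740 / 2.6874 = 6.9860 kW

COP = 2.6874, W = 6.9860 kW


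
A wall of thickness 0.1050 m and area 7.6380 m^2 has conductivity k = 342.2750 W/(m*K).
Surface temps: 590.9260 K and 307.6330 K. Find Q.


dT = 283.2930 K
Q = 342.2750 * 7.6380 * 283.2930 / 0.1050 = 7053446.5163 W

7053446.5163 W


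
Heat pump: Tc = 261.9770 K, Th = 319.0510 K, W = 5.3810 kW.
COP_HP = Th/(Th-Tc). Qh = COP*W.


COP = 319.0510 / 57.0740 = 5.5901
Qh = 5.5901 * 5.3810 = 30.0805 kW

COP = 5.5901, Qh = 30.0805 kW


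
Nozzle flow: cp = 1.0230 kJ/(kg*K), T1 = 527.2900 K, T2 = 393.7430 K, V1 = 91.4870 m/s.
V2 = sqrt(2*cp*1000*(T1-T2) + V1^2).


dT = 133.5470 K
2*cp*1000*dT = 273237.1620
V1^2 = 8369.8712
V2 = sqrt(281607.0332) = 530.6666 m/s

530.6666 m/s


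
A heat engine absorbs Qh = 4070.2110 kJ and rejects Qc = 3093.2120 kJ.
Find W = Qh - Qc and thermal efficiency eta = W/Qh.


W = 4070.2110 - 3093.2120 = 976.9990 kJ
eta = 976.9990 / 4070.2110 = 0.2400 = 24.0036%

W = 976.9990 kJ, eta = 24.0036%


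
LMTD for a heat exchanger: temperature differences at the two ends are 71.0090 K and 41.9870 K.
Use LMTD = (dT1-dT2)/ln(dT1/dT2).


dT1/dT2 = 1.6912
ln(dT1/dT2) = 0.5254
LMTD = 29.0220 / 0.5254 = 55.2330 K

55.2330 K


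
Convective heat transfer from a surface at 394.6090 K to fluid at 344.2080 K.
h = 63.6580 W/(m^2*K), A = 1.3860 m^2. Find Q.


dT = 50.4010 K
Q = 63.6580 * 1.3860 * 50.4010 = 4446.8796 W

4446.8796 W


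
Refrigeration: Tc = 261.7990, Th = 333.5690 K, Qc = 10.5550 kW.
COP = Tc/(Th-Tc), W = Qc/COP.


COP = 261.7990 / 71.7700 = 3.6477
W = 10.5550 / 3.6477 = 2.8936 kW

COP = 3.6477, W = 2.8936 kW


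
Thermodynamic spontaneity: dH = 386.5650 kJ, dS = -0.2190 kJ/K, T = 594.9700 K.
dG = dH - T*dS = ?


T*dS = 594.9700 * -0.2190 = -130.2984 kJ
dG = 386.5650 + 130.2984 = 516.8634 kJ (non-spontaneous)

dG = 516.8634 kJ, non-spontaneous


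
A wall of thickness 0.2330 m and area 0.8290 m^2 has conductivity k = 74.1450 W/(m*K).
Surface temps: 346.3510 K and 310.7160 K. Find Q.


dT = 35.6350 K
Q = 74.1450 * 0.8290 * 35.6350 / 0.2330 = 9400.6361 W

9400.6361 W


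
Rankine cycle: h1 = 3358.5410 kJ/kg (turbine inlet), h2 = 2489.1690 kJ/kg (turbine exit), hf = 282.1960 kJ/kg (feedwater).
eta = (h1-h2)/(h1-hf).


W = 869.3720 kJ/kg
Q_in = 3076.3450 kJ/kg
eta = 0.2826 = 28.2599%

eta = 28.2599%


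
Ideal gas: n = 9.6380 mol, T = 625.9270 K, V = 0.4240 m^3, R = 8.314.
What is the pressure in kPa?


P = nRT/V = 9.6380 * 8.314 * 625.9270 / 0.4240
= 50155.7383 / 0.4240 = 118291.8357 Pa = 118.2918 kPa

118.2918 kPa


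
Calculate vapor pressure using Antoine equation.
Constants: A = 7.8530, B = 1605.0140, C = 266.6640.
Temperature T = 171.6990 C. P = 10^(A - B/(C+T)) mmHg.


C+T = 438.3630
B/(C+T) = 3.6614
log10(P) = 7.8530 - 3.6614 = 4.1916
P = 10^4.1916 = 15546.0087 mmHg

15546.0087 mmHg


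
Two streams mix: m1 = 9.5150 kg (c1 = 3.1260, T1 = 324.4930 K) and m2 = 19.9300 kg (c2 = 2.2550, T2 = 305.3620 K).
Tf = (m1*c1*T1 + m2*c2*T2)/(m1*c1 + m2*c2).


num = 23375.3089
den = 74.6860
Tf = 312.9810 K

312.9810 K


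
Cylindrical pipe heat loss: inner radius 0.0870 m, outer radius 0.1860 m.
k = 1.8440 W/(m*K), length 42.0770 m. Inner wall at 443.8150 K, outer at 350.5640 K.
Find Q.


dT = 93.2510 K
ln(ro/ri) = 0.7598
Q = 2*pi*1.8440*42.0770*93.2510 / 0.7598 = 59829.8239 W

59829.8239 W


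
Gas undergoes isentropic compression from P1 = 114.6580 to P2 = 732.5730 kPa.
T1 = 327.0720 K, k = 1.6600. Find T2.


(k-1)/k = 0.3976
(P2/P1)^exp = 2.0904
T2 = 327.0720 * 2.0904 = 683.7245 K

683.7245 K


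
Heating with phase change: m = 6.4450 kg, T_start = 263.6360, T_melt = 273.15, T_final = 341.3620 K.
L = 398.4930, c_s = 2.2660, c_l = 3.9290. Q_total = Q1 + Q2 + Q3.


Q1 (sensible, solid) = 6.4450 * 2.2660 * 9.5140 = 138.9460 kJ
Q2 (latent) = 6.4450 * 398.4930 = 2568.2874 kJ
Q3 (sensible, liquid) = 6.4450 * 3.9290 * 68.2120 = 1727.2919 kJ
Q_total = 4434.5253 kJ

4434.5253 kJ


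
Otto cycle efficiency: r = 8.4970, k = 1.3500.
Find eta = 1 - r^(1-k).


r^(k-1) = 2.1147
eta = 1 - 1/2.1147 = 0.5271 = 52.7113%

52.7113%


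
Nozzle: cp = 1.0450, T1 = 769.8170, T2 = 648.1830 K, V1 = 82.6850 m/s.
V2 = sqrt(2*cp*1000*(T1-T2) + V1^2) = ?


dT = 121.6340 K
2*cp*1000*dT = 254215.0600
V1^2 = 6836.8092
V2 = sqrt(261051.8692) = 510.9324 m/s

510.9324 m/s


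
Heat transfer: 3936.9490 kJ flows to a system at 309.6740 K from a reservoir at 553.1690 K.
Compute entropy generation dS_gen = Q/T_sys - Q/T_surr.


dS_sys = 3936.9490/309.6740 = 12.7132 kJ/K
dS_surr = -3936.9490/553.1690 = -7.1171 kJ/K
dS_gen = 12.7132 - 7.1171 = 5.5961 kJ/K (irreversible)

dS_gen = 5.5961 kJ/K, irreversible


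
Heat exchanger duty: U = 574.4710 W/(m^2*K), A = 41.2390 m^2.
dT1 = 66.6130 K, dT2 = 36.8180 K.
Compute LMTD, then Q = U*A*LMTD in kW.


LMTD = 50.2519 K
Q = 574.4710 * 41.2390 * 50.2519 = 1190498.1573 W = 1190.4982 kW

1190.4982 kW


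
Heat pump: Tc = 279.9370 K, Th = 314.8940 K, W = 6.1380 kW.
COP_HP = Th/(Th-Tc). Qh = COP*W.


COP = 314.8940 / 34.9570 = 9.0080
Qh = 9.0080 * 6.1380 = 55.2913 kW

COP = 9.0080, Qh = 55.2913 kW


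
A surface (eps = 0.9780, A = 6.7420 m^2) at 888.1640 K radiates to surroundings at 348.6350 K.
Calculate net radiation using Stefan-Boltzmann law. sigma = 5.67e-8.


T^4 = 6.2226e+11
Tsurr^4 = 1.4774e+10
Q = 0.9780 * 5.67e-8 * 6.7420 * 6.0749e+11 = 227116.1815 W

227116.1815 W


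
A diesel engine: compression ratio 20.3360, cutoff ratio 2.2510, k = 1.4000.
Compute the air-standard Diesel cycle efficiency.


r^(k-1) = 3.3366
rc^k = 3.1141
eta = 0.6382 = 63.8237%

63.8237%


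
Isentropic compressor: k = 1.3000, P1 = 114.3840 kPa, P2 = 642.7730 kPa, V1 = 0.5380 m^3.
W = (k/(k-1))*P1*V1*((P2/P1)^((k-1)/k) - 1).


(k-1)/k = 0.2308
(P2/P1)^exp = 1.4894
W = 4.3333 * 114.3840 * 0.5380 * (1.4894 - 1) = 130.5020 kJ

130.5020 kJ


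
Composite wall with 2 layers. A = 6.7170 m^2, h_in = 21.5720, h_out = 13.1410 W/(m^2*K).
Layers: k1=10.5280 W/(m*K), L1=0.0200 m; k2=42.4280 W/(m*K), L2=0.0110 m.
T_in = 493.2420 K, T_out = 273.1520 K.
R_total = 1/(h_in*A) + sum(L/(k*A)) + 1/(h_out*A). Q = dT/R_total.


R_conv_in = 1/(21.5720*6.7170) = 0.0069
R_1 = 0.0200/(10.5280*6.7170) = 0.0003
R_2 = 0.0110/(42.4280*6.7170) = 3.8598e-05
R_conv_out = 1/(13.1410*6.7170) = 0.0113
R_total = 0.0186 K/W
Q = 220.0900 / 0.0186 = 11863.4802 W

R_total = 0.0186 K/W, Q = 11863.4802 W


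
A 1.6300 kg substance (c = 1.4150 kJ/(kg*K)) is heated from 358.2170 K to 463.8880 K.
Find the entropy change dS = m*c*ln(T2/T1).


T2/T1 = 1.2950
ln(T2/T1) = 0.2585
dS = 1.6300 * 1.4150 * 0.2585 = 0.5962 kJ/K

0.5962 kJ/K


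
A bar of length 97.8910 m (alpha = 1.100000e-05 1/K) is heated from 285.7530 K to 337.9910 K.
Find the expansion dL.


dT = 52.2380 K
dL = 1.100000e-05 * 97.8910 * 52.2380 = 0.056250 m
L_final = 97.947250 m

dL = 0.056250 m


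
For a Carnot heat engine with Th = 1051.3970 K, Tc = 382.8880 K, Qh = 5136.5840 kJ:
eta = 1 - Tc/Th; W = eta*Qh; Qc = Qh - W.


eta = 1 - 382.8880/1051.3970 = 0.6358
W = 0.6358 * 5136.5840 = 3265.9905 kJ
Qc = 5136.5840 - 3265.9905 = 1870.5935 kJ

eta = 63.5829%, W = 3265.9905 kJ, Qc = 1870.5935 kJ


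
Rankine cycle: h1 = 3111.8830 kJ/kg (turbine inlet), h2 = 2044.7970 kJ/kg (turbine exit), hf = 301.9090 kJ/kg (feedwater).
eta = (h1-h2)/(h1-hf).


W = 1067.0860 kJ/kg
Q_in = 2809.9740 kJ/kg
eta = 0.3797 = 37.9749%

eta = 37.9749%


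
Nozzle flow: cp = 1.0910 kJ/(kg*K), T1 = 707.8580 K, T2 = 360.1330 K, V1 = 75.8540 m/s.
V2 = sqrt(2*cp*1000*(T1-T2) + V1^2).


dT = 347.7250 K
2*cp*1000*dT = 758735.9500
V1^2 = 5753.8293
V2 = sqrt(764489.7793) = 874.3511 m/s

874.3511 m/s


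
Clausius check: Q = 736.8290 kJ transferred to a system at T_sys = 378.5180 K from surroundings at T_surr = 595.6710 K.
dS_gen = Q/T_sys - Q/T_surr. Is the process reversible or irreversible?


dS_sys = 736.8290/378.5180 = 1.9466 kJ/K
dS_surr = -736.8290/595.6710 = -1.2370 kJ/K
dS_gen = 1.9466 - 1.2370 = 0.7096 kJ/K (irreversible)

dS_gen = 0.7096 kJ/K, irreversible


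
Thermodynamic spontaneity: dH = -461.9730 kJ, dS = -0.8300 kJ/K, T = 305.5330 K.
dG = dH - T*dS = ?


T*dS = 305.5330 * -0.8300 = -253.5924 kJ
dG = -461.9730 + 253.5924 = -208.3806 kJ (spontaneous)

dG = -208.3806 kJ, spontaneous


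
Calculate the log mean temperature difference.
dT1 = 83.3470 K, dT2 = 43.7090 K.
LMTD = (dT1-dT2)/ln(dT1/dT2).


dT1/dT2 = 1.9069
ln(dT1/dT2) = 0.6455
LMTD = 39.6380 / 0.6455 = 61.4106 K

61.4106 K


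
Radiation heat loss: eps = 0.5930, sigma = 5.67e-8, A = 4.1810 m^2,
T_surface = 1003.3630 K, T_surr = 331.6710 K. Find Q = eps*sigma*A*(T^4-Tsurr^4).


T^4 = 1.0135e+12
Tsurr^4 = 1.2101e+10
Q = 0.5930 * 5.67e-8 * 4.1810 * 1.0014e+12 = 140777.6288 W

140777.6288 W


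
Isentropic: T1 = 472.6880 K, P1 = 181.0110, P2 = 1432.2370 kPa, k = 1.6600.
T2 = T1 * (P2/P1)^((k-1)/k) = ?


(k-1)/k = 0.3976
(P2/P1)^exp = 2.2759
T2 = 472.6880 * 2.2759 = 1075.8060 K

1075.8060 K


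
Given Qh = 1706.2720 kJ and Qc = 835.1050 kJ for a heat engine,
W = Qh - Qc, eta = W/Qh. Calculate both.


W = 1706.2720 - 835.1050 = 871.1670 kJ
eta = 871.1670 / 1706.2720 = 0.5106 = 51.0567%

W = 871.1670 kJ, eta = 51.0567%


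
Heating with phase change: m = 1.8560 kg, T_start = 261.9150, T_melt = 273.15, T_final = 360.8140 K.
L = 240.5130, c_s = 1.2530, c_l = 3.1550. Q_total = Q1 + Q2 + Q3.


Q1 (sensible, solid) = 1.8560 * 1.2530 * 11.2350 = 26.1278 kJ
Q2 (latent) = 1.8560 * 240.5130 = 446.3921 kJ
Q3 (sensible, liquid) = 1.8560 * 3.1550 * 87.6640 = 513.3323 kJ
Q_total = 985.8522 kJ

985.8522 kJ


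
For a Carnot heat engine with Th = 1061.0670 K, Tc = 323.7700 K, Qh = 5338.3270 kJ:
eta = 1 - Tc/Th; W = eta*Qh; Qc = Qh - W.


eta = 1 - 323.7700/1061.0670 = 0.6949
W = 0.6949 * 5338.3270 = 3709.4099 kJ
Qc = 5338.3270 - 3709.4099 = 1628.9171 kJ

eta = 69.4864%, W = 3709.4099 kJ, Qc = 1628.9171 kJ


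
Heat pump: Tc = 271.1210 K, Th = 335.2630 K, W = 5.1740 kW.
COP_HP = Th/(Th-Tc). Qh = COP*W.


COP = 335.2630 / 64.1420 = 5.2269
Qh = 5.2269 * 5.1740 = 27.0439 kW

COP = 5.2269, Qh = 27.0439 kW


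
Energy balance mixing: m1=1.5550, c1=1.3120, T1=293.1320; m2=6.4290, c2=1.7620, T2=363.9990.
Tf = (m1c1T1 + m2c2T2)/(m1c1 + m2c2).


num = 4721.3797
den = 13.3681
Tf = 353.1837 K

353.1837 K


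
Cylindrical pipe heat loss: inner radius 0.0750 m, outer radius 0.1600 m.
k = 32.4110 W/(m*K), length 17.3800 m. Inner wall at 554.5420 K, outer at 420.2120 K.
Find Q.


dT = 134.3300 K
ln(ro/ri) = 0.7577
Q = 2*pi*32.4110*17.3800*134.3300 / 0.7577 = 627488.8228 W

627488.8228 W


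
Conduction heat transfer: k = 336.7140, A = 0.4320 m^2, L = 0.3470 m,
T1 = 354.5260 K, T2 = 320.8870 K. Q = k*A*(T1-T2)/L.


dT = 33.6390 K
Q = 336.7140 * 0.4320 * 33.6390 / 0.3470 = 14101.2796 W

14101.2796 W


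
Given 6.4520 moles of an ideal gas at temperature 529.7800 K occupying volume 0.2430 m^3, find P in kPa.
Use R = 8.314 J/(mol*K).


P = nRT/V = 6.4520 * 8.314 * 529.7800 / 0.2430
= 28418.4206 / 0.2430 = 116948.2330 Pa = 116.9482 kPa

116.9482 kPa


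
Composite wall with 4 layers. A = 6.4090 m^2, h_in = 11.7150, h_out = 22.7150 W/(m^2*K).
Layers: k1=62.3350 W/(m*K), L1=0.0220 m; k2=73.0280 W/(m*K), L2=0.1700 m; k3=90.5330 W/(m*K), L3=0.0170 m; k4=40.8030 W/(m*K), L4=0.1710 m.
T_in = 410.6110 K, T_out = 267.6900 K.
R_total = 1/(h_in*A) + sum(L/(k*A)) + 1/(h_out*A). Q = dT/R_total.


R_conv_in = 1/(11.7150*6.4090) = 0.0133
R_1 = 0.0220/(62.3350*6.4090) = 5.5068e-05
R_2 = 0.1700/(73.0280*6.4090) = 0.0004
R_3 = 0.0170/(90.5330*6.4090) = 2.9299e-05
R_4 = 0.1710/(40.8030*6.4090) = 0.0007
R_conv_out = 1/(22.7150*6.4090) = 0.0069
R_total = 0.0213 K/W
Q = 142.9210 / 0.0213 = 6713.2416 W

R_total = 0.0213 K/W, Q = 6713.2416 W


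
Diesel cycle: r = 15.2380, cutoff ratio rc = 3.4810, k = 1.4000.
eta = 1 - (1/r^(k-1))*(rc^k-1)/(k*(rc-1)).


r^(k-1) = 2.9728
rc^k = 5.7330
eta = 0.5416 = 54.1631%

54.1631%


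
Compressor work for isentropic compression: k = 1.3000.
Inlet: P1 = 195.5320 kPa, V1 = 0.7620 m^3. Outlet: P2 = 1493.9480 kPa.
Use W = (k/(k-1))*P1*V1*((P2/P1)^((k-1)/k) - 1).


(k-1)/k = 0.2308
(P2/P1)^exp = 1.5988
W = 4.3333 * 195.5320 * 0.7620 * (1.5988 - 1) = 386.6185 kJ

386.6185 kJ


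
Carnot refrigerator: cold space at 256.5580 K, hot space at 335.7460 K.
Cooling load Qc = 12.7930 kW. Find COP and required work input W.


COP = 256.5580 / 79.1880 = 3.2399
W = 12.7930 / 3.2399 = 3.9486 kW

COP = 3.2399, W = 3.9486 kW


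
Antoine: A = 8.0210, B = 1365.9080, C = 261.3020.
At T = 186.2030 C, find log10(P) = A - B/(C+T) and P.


C+T = 447.5050
B/(C+T) = 3.0523
log10(P) = 8.0210 - 3.0523 = 4.9687
P = 10^4.9687 = 93052.0025 mmHg

93052.0025 mmHg


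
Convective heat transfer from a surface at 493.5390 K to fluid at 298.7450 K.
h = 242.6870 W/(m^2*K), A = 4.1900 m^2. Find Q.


dT = 194.7940 K
Q = 242.6870 * 4.1900 * 194.7940 = 198077.9405 W

198077.9405 W


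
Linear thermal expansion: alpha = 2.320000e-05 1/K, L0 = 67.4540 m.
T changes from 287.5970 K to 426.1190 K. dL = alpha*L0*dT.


dT = 138.5220 K
dL = 2.320000e-05 * 67.4540 * 138.5220 = 0.216778 m
L_final = 67.670778 m

dL = 0.216778 m


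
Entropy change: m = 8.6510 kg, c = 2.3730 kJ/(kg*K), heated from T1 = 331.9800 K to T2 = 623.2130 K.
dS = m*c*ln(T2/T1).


T2/T1 = 1.8773
ln(T2/T1) = 0.6298
dS = 8.6510 * 2.3730 * 0.6298 = 12.9293 kJ/K

12.9293 kJ/K


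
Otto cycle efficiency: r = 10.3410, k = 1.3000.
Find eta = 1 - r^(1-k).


r^(k-1) = 2.0154
eta = 1 - 1/2.0154 = 0.5038 = 50.3829%

50.3829%


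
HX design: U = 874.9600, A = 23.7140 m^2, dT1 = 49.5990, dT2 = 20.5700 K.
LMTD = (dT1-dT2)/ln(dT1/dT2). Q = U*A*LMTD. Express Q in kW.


LMTD = 32.9824 K
Q = 874.9600 * 23.7140 * 32.9824 = 684344.5719 W = 684.3446 kW

684.3446 kW


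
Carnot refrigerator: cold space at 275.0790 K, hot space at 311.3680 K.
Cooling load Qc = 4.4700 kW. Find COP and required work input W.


COP = 275.0790 / 36.2890 = 7.5802
W = 4.4700 / 7.5802 = 0.5897 kW

COP = 7.5802, W = 0.5897 kW


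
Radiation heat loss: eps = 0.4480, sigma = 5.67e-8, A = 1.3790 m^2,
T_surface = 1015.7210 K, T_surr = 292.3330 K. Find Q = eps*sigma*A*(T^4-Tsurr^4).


T^4 = 1.0644e+12
Tsurr^4 = 7.3032e+09
Q = 0.4480 * 5.67e-8 * 1.3790 * 1.0571e+12 = 37028.2273 W

37028.2273 W


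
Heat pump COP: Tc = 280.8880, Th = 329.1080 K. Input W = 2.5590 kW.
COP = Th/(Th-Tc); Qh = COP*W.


COP = 329.1080 / 48.2200 = 6.8251
Qh = 6.8251 * 2.5590 = 17.4655 kW

COP = 6.8251, Qh = 17.4655 kW


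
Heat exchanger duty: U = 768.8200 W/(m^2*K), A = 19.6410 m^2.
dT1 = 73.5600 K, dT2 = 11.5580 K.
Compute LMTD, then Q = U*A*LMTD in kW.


LMTD = 33.5015 K
Q = 768.8200 * 19.6410 * 33.5015 = 505885.7112 W = 505.8857 kW

505.8857 kW


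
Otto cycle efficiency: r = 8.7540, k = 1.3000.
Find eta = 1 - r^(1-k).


r^(k-1) = 1.9172
eta = 1 - 1/1.9172 = 0.4784 = 47.8399%

47.8399%


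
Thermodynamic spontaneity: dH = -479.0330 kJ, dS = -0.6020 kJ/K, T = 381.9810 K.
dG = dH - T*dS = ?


T*dS = 381.9810 * -0.6020 = -229.9526 kJ
dG = -479.0330 + 229.9526 = -249.0804 kJ (spontaneous)

dG = -249.0804 kJ, spontaneous


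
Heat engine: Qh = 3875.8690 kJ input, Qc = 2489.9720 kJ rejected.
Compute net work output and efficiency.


W = 3875.8690 - 2489.9720 = 1385.8970 kJ
eta = 1385.8970 / 3875.8690 = 0.3576 = 35.7571%

W = 1385.8970 kJ, eta = 35.7571%


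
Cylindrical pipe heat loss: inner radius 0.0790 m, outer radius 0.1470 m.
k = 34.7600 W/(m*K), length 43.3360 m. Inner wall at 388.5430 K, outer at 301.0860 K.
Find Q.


dT = 87.4570 K
ln(ro/ri) = 0.6210
Q = 2*pi*34.7600*43.3360*87.4570 / 0.6210 = 1332975.3261 W

1332975.3261 W


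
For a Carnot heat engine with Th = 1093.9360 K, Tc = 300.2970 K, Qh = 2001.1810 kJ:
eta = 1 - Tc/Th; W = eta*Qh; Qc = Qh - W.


eta = 1 - 300.2970/1093.9360 = 0.7255
W = 0.7255 * 2001.1810 = 1451.8357 kJ
Qc = 2001.1810 - 1451.8357 = 549.3453 kJ

eta = 72.5489%, W = 1451.8357 kJ, Qc = 549.3453 kJ


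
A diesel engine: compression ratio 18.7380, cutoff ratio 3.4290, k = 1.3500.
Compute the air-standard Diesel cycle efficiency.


r^(k-1) = 2.7890
rc^k = 5.2781
eta = 0.5322 = 53.2228%

53.2228%


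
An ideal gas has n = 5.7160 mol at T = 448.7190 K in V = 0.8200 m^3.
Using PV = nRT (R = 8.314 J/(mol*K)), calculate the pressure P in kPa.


P = nRT/V = 5.7160 * 8.314 * 448.7190 / 0.8200
= 21324.3941 / 0.8200 = 26005.3586 Pa = 26.0054 kPa

26.0054 kPa


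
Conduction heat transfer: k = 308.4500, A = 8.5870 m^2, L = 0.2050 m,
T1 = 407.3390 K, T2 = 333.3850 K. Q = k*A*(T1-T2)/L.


dT = 73.9540 K
Q = 308.4500 * 8.5870 * 73.9540 / 0.2050 = 955507.3792 W

955507.3792 W


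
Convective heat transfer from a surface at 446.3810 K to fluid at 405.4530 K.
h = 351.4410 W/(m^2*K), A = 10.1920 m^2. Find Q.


dT = 40.9280 K
Q = 351.4410 * 10.1920 * 40.9280 = 146599.4577 W

146599.4577 W


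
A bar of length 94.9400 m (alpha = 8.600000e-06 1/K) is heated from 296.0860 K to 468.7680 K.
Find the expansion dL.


dT = 172.6820 K
dL = 8.600000e-06 * 94.9400 * 172.6820 = 0.140992 m
L_final = 95.080992 m

dL = 0.140992 m


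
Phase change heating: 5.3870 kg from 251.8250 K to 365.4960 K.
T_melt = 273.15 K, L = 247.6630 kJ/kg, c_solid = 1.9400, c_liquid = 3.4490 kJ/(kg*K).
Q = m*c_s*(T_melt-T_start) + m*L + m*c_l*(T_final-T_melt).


Q1 (sensible, solid) = 5.3870 * 1.9400 * 21.3250 = 222.8629 kJ
Q2 (latent) = 5.3870 * 247.6630 = 1334.1606 kJ
Q3 (sensible, liquid) = 5.3870 * 3.4490 * 92.3460 = 1715.7668 kJ
Q_total = 3272.7903 kJ

3272.7903 kJ


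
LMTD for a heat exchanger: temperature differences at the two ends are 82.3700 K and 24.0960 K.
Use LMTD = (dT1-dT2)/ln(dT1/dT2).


dT1/dT2 = 3.4184
ln(dT1/dT2) = 1.2292
LMTD = 58.2740 / 1.2292 = 47.4090 K

47.4090 K


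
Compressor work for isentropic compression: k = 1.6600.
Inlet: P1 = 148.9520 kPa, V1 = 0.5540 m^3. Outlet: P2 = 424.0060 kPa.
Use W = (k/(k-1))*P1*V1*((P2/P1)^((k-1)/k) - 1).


(k-1)/k = 0.3976
(P2/P1)^exp = 1.5158
W = 2.5152 * 148.9520 * 0.5540 * (1.5158 - 1) = 107.0490 kJ

107.0490 kJ


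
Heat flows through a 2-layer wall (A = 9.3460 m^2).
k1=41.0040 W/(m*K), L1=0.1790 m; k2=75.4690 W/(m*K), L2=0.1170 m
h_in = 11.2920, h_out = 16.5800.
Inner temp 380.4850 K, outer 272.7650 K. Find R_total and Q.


R_conv_in = 1/(11.2920*9.3460) = 0.0095
R_1 = 0.1790/(41.0040*9.3460) = 0.0005
R_2 = 0.1170/(75.4690*9.3460) = 0.0002
R_conv_out = 1/(16.5800*9.3460) = 0.0065
R_total = 0.0166 K/W
Q = 107.7200 / 0.0166 = 6504.0797 W

R_total = 0.0166 K/W, Q = 6504.0797 W


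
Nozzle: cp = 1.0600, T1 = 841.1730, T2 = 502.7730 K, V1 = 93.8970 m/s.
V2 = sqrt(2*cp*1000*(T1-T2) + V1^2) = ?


dT = 338.4000 K
2*cp*1000*dT = 717408.0000
V1^2 = 8816.6466
V2 = sqrt(726224.6466) = 852.1882 m/s

852.1882 m/s


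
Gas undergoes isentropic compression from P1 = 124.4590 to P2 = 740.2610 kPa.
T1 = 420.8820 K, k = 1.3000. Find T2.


(k-1)/k = 0.2308
(P2/P1)^exp = 1.5090
T2 = 420.8820 * 1.5090 = 635.1239 K

635.1239 K


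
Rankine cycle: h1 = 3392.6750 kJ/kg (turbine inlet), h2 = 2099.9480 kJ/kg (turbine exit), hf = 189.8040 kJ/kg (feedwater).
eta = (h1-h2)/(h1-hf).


W = 1292.7270 kJ/kg
Q_in = 3202.8710 kJ/kg
eta = 0.4036 = 40.3615%

eta = 40.3615%


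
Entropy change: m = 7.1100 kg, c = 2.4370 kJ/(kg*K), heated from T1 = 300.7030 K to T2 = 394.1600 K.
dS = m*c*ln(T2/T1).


T2/T1 = 1.3108
ln(T2/T1) = 0.2706
dS = 7.1100 * 2.4370 * 0.2706 = 4.6893 kJ/K

4.6893 kJ/K


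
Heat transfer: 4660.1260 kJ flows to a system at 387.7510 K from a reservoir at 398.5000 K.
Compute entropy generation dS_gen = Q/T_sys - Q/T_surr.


dS_sys = 4660.1260/387.7510 = 12.0183 kJ/K
dS_surr = -4660.1260/398.5000 = -11.6942 kJ/K
dS_gen = 12.0183 - 11.6942 = 0.3242 kJ/K (irreversible)

dS_gen = 0.3242 kJ/K, irreversible


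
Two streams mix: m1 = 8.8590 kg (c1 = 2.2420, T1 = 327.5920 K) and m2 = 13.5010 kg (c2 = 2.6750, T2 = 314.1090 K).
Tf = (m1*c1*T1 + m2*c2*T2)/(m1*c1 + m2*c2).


num = 17850.6938
den = 55.9771
Tf = 318.8931 K

318.8931 K


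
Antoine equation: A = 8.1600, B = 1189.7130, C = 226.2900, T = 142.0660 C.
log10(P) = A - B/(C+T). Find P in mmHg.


C+T = 368.3560
B/(C+T) = 3.2298
log10(P) = 8.1600 - 3.2298 = 4.9302
P = 10^4.9302 = 85154.7172 mmHg

85154.7172 mmHg


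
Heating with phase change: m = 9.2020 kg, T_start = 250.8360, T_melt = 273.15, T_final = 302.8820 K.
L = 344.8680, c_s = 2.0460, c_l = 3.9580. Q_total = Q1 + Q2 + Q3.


Q1 (sensible, solid) = 9.2020 * 2.0460 * 22.3140 = 420.1122 kJ
Q2 (latent) = 9.2020 * 344.8680 = 3173.4753 kJ
Q3 (sensible, liquid) = 9.2020 * 3.9580 * 29.7320 = 1082.8845 kJ
Q_total = 4676.4720 kJ

4676.4720 kJ


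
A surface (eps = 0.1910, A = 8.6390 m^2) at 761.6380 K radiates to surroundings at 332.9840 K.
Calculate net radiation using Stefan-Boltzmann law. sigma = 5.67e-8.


T^4 = 3.3651e+11
Tsurr^4 = 1.2294e+10
Q = 0.1910 * 5.67e-8 * 8.6390 * 3.2421e+11 = 30332.6700 W

30332.6700 W


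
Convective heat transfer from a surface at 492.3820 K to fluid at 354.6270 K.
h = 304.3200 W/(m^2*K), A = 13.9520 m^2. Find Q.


dT = 137.7550 K
Q = 304.3200 * 13.9520 * 137.7550 = 584890.1855 W

584890.1855 W
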